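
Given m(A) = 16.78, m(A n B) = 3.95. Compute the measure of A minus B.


m(A \ B) = m(A) - m(A n B)
= 16.78 - 3.95
= 12.83


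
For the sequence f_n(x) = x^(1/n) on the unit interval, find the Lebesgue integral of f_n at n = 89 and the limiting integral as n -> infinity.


At n = 89: f_89(x) = x^(1/89).
Step 1: integral(x^(1/89), 0, 1) = [x^(1/89+1) / (1/89+1)] from 0 to 1
     = 1 / (1/89 + 1) = 1 / ((89+1)/89) = 89/(89+1)
     = 89/90 = 0.988889
Step 2: As n -> infinity, f_n(x) = x^(1/n) -> 1 for x in (0,1], and f_n is increasing in n.
By MCT, lim_n integral(f_n) = integral(lim_n f_n) = integral(1, 0, 1) = 1.
Step 3: Verify convergence: 89/90 = 0.988889 -> 1


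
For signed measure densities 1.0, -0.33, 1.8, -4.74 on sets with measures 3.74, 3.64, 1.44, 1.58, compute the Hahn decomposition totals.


Step 1: Compute signed measure on each set:
  Set 1: 1.0 * 3.74 = 3.74
  Set 2: -0.33 * 3.64 = -1.2012
  Set 3: 1.8 * 1.44 = 2.592
  Set 4: -4.74 * 1.58 = -7.4892
Step 2: Total signed measure = (3.74) + (-1.2012) + (2.592) + (-7.4892)
     = -2.3584
Step 3: Positive part mu+(X) = sum of positive contributions = 6.332
Step 4: Negative part mu-(X) = |sum of negative contributions| = 8.6904


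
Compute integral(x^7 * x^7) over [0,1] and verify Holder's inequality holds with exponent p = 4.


Step 1: Exact integral of f*g = integral(x^14, 0, 1) = 1/15
     = 0.066667
Step 2: Holder bound with p=4, q=1.333333:
  ||f||_p = (integral x^28 dx)^(1/4) = (1/29)^(1/4) = 0.430924
  ||g||_q = (integral x^9.333333 dx)^(1/1.333333) = (1/10.333333)^(1/1.333333) = 0.173508
Step 3: Holder bound = ||f||_p * ||g||_q = 0.430924 * 0.173508 = 0.074769
Verification: 0.066667 <= 0.074769 (Holder holds)


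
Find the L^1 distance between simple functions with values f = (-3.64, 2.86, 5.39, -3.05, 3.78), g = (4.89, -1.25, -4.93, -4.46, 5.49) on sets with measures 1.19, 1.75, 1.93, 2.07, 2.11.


Step 1: Compute differences f_i - g_i:
  -3.64 - 4.89 = -8.53
  2.86 - -1.25 = 4.11
  5.39 - -4.93 = 10.32
  -3.05 - -4.46 = 1.41
  3.78 - 5.49 = -1.71
Step 2: Compute |diff|^1 * measure for each set:
  |-8.53|^1 * 1.19 = 8.53 * 1.19 = 10.1507
  |4.11|^1 * 1.75 = 4.11 * 1.75 = 7.1925
  |10.32|^1 * 1.93 = 10.32 * 1.93 = 19.9176
  |1.41|^1 * 2.07 = 1.41 * 2.07 = 2.9187
  |-1.71|^1 * 2.11 = 1.71 * 2.11 = 3.6081
Step 3: Sum = 43.7876
Step 4: ||f-g||_1 = (43.7876)^(1/1) = 43.7876


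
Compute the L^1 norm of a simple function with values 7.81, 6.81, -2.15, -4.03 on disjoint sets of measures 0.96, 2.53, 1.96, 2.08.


Step 1: Compute |f_i|^1 for each value:
  |7.81|^1 = 7.81
  |6.81|^1 = 6.81
  |-2.15|^1 = 2.15
  |-4.03|^1 = 4.03
Step 2: Multiply by measures and sum:
  7.81 * 0.96 = 7.4976
  6.81 * 2.53 = 17.2293
  2.15 * 1.96 = 4.214
  4.03 * 2.08 = 8.3824
Sum = 7.4976 + 17.2293 + 4.214 + 8.3824 = 37.3233
Step 3: Take the p-th root:
||f||_1 = (37.3233)^(1/1) = 37.3233


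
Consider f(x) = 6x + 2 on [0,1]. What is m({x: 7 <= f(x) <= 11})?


f^(-1)([7, 11]) = {x : 7 <= 6x + 2 <= 11}
Solving: (7 - 2)/6 <= x <= (11 - 2)/6
= [0.833333, 1.5]
Intersecting with [0,1]: [0.833333, 1]
Measure = 1 - 0.833333 = 0.166667


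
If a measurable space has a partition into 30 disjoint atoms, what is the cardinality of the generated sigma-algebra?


Each element of the sigma-algebra is a union of some subset of the 30 atoms.
The number of such subsets is 2^30 = 1073741824.


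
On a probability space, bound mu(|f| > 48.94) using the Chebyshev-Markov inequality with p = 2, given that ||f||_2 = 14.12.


Chebyshev/Markov inequality: mu(|f| > eps) <= (||f||_p / eps)^p
Step 1: ||f||_2 / eps = 14.12 / 48.94 = 0.288517
Step 2: Raise to power p = 2:
  (0.288517)^2 = 0.083242
Step 3: Therefore mu(|f| > 48.94) <= 0.083242


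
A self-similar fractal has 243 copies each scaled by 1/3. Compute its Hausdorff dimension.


For a self-similar set with N copies scaled by 1/r:
dim_H = log(N)/log(r) = log(243)/log(3)
= 5.493061/1.098612
= 5


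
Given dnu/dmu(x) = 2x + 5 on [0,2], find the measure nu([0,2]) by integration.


nu(A) = integral_A (dnu/dmu) dmu = integral_0^2 (2x + 5) dx
Step 1: Antiderivative F(x) = (2/2)x^2 + 5x
Step 2: F(2) = (2/2)*2^2 + 5*2 = 4 + 10 = 14
Step 3: F(0) = (2/2)*0^2 + 5*0 = 0.0 + 0 = 0.0
Step 4: nu([0,2]) = F(2) - F(0) = 14 - 0.0 = 14


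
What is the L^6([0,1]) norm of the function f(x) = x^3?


Step 1: ||f||_6 = (integral_0^1 |x^3|^6 dx)^(1/6)
     = (integral_0^1 x^18 dx)^(1/6)
Step 2: integral_0^1 x^18 dx = [x^19/(19)] from 0 to 1 = 1^19/19
     = 1/19 = 0.052632
Step 3: ||f||_6 = (0.052632)^(1/6) = 0.612173


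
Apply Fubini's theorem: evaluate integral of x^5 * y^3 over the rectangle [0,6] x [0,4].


By Fubini's theorem, the double integral factors as a product of single integrals:
Step 1: integral_0^6 x^5 dx = [x^6/6] from 0 to 6
     = 6^6/6 = 7776
Step 2: integral_0^4 y^3 dy = [y^4/4] from 0 to 4
     = 4^4/4 = 64
Step 3: Double integral = 7776 * 64 = 497664


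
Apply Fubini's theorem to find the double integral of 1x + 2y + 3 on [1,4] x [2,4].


By Fubini, integrate in x first, then y.
Step 1: Fix y, integrate over x in [1,4]:
  integral(1x + 2y + 3, x=1..4)
  = 1*(4^2 - 1^2)/2 + (2y + 3)*(4 - 1)
  = 7.5 + (2y + 3)*3
  = 7.5 + 6y + 9
  = 16.5 + 6y
Step 2: Integrate over y in [2,4]:
  integral(16.5 + 6y, y=2..4)
  = 16.5*2 + 6*(4^2 - 2^2)/2
  = 33 + 36
  = 69


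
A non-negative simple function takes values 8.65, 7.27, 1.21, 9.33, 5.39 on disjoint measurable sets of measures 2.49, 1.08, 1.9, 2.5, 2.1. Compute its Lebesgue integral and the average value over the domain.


Step 1: Integral = sum(value_i * measure_i)
= 8.65*2.49 + 7.27*1.08 + 1.21*1.9 + 9.33*2.5 + 5.39*2.1
= 21.5385 + 7.8516 + 2.299 + 23.325 + 11.319
= 66.3331
Step 2: Total measure of domain = 2.49 + 1.08 + 1.9 + 2.5 + 2.1 = 10.07
Step 3: Average value = 66.3331 / 10.07 = 6.5872


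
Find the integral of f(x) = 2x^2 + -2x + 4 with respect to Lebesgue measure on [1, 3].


The Lebesgue integral of a Riemann-integrable function agrees with the Riemann integral.
Antiderivative F(x) = (2/3)x^3 + (-2/2)x^2 + 4x
F(3) = (2/3)*3^3 + (-2/2)*3^2 + 4*3
     = (2/3)*27 + (-2/2)*9 + 4*3
     = 18 + -9 + 12
     = 21
F(1) = 3.666667
Integral = F(3) - F(1) = 21 - 3.666667 = 17.333333


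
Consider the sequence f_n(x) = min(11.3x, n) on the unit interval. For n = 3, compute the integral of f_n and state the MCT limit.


f(x) = 11.3x on [0,1]; f_n(x) = min(11.3x, n). At n = 3:
Step 1: f(x) reaches 3 at x = 3/11.3 = 0.265487
Step 2: integral(f_3) = integral(11.3x, 0, 0.265487) + integral(3, 0.265487, 1)
       = 11.3*0.265487^2/2 + 3*(1 - 0.265487)
       = 0.39823 + 2.20354
       = 2.60177
Step 3: As n -> infinity, f_n increases to f, so by MCT integral(f_n) -> integral(f) = 11.3/2 = 5.65.
Convergence: integral(f_3) = 2.60177 -> 5.65 as n -> infinity


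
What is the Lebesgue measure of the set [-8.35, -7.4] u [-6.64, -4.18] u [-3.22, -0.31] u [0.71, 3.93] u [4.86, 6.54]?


For pairwise disjoint intervals, m(union) = sum of lengths.
= (-7.4 - -8.35) + (-4.18 - -6.64) + (-0.31 - -3.22) + (3.93 - 0.71) + (6.54 - 4.86)
= 0.95 + 2.46 + 2.91 + 3.22 + 1.68
= 11.22


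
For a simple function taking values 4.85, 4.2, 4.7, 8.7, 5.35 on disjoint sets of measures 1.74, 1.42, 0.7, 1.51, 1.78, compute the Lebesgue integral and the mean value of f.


Step 1: Integral = sum(value_i * measure_i)
= 4.85*1.74 + 4.2*1.42 + 4.7*0.7 + 8.7*1.51 + 5.35*1.78
= 8.439 + 5.964 + 3.29 + 13.137 + 9.523
= 40.353
Step 2: Total measure of domain = 1.74 + 1.42 + 0.7 + 1.51 + 1.78 = 7.15
Step 3: Average value = 40.353 / 7.15 = 5.643776


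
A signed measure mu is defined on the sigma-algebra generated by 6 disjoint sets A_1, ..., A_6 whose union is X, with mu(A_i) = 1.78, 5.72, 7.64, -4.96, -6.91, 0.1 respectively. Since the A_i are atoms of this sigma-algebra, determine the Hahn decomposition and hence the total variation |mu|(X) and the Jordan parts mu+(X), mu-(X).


Step 1: Every measurable set is a union of atoms (the cells / points), so a Hahn decomposition is
  obtained by grouping atoms by sign: P = union of atoms with mu > 0, N = union of the remaining atoms.
  Atoms in P (indices): 1, 2, 3, 6;  atoms in N (indices): 4, 5
  Positive values: 1.78, 5.72, 7.64, 0.1
  Negative values: -4.96, -6.91
Step 2: mu+(X) = mu(P) = sum of positive atom values = 15.24
Step 3: mu-(X) = -mu(N) = sum of |negative atom values| = 11.87
Step 4: |mu|(X) = mu+(X) + mu-(X) = 15.24 + 11.87 = 27.11


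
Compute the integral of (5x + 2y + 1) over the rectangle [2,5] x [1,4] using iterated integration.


By Fubini, integrate in x first, then y.
Step 1: Fix y, integrate over x in [2,5]:
  integral(5x + 2y + 1, x=2..5)
  = 5*(5^2 - 2^2)/2 + (2y + 1)*(5 - 2)
  = 52.5 + (2y + 1)*3
  = 52.5 + 6y + 3
  = 55.5 + 6y
Step 2: Integrate over y in [1,4]:
  integral(55.5 + 6y, y=1..4)
  = 55.5*3 + 6*(4^2 - 1^2)/2
  = 166.5 + 45
  = 211.5


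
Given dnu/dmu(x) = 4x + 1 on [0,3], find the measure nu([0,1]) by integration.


nu(A) = integral_A (dnu/dmu) dmu = integral_0^1 (4x + 1) dx
Step 1: Antiderivative F(x) = (4/2)x^2 + 1x
Step 2: F(1) = (4/2)*1^2 + 1*1 = 2 + 1 = 3
Step 3: F(0) = (4/2)*0^2 + 1*0 = 0.0 + 0 = 0.0
Step 4: nu([0,1]) = F(1) - F(0) = 3 - 0.0 = 3


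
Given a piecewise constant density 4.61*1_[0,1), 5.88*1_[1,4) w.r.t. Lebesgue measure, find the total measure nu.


Integrate each piece of the Radon-Nikodym derivative:
Step 1: integral_0^1 4.61 dx = 4.61*(1-0) = 4.61*1 = 4.61
Step 2: integral_1^4 5.88 dx = 5.88*(4-1) = 5.88*3 = 17.64
Total: 4.61 + 17.64 = 22.25


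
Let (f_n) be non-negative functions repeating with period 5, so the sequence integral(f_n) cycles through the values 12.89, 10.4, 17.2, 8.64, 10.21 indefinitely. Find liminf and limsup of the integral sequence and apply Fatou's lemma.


The sequence (integral(f_n)) is periodic with period 5, repeating the values 12.89, 10.4, 17.2, 8.64, 10.21 indefinitely.
Step 1: For a periodic sequence, every tail (a_m, a_(m+1), ...) contains all 5 period values infinitely often.
Step 2: Hence inf of every tail = min of the period values = min(12.89, 10.4, 17.2, 8.64, 10.21) = 8.64.
        liminf_n integral(f_n) = sup over m of (inf of tail from m) = 8.64.
Step 3: Similarly sup of every tail = max of the period values = 17.2.
        limsup_n integral(f_n) = 17.2.
Step 4: Fatou's lemma: integral(liminf_n f_n) <= liminf_n integral(f_n) = 8.64.
        So the integral of the pointwise liminf is at most 8.64.


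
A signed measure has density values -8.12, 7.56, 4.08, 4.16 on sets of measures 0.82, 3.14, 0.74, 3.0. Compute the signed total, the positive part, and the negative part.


Step 1: Compute signed measure on each set:
  Set 1: -8.12 * 0.82 = -6.6584
  Set 2: 7.56 * 3.14 = 23.7384
  Set 3: 4.08 * 0.74 = 3.0192
  Set 4: 4.16 * 3.0 = 12.48
Step 2: Total signed measure = (-6.6584) + (23.7384) + (3.0192) + (12.48)
     = 32.5792
Step 3: Positive part mu+(X) = sum of positive contributions = 39.2376
Step 4: Negative part mu-(X) = |sum of negative contributions| = 6.6584


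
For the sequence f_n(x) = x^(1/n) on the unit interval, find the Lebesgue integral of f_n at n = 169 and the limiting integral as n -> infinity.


At n = 169: f_169(x) = x^(1/169).
Step 1: integral(x^(1/169), 0, 1) = [x^(1/169+1) / (1/169+1)] from 0 to 1
     = 1 / (1/169 + 1) = 1 / ((169+1)/169) = 169/(169+1)
     = 169/170 = 0.994118
Step 2: As n -> infinity, f_n(x) = x^(1/n) -> 1 for x in (0,1], and f_n is increasing in n.
By MCT, lim_n integral(f_n) = integral(lim_n f_n) = integral(1, 0, 1) = 1.
Step 3: Verify convergence: 169/170 = 0.994118 -> 1


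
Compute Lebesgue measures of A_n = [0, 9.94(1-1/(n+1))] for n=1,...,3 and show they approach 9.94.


By continuity of measure from below: if A_n increases to A, then m(A_n) -> m(A).
Here A = [0, 9.94], so m(A) = 9.94
Step 1: a_1 = 9.94*(1 - 1/2) = 4.97, m(A_1) = 4.97
Step 2: a_2 = 9.94*(1 - 1/3) = 6.6267, m(A_2) = 6.6267
Step 3: a_3 = 9.94*(1 - 1/4) = 7.455, m(A_3) = 7.455
Limit: m(A_n) -> m([0,9.94]) = 9.94


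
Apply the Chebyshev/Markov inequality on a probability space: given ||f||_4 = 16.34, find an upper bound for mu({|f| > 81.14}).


Chebyshev/Markov inequality: mu(|f| > eps) <= (||f||_p / eps)^p
Step 1: ||f||_4 / eps = 16.34 / 81.14 = 0.20138
Step 2: Raise to power p = 4:
  (0.20138)^4 = 0.001645
Step 3: Therefore mu(|f| > 81.14) <= 0.001645


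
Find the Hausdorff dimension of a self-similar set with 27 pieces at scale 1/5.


For a self-similar set with N copies scaled by 1/r:
dim_H = log(N)/log(r) = log(27)/log(5)
= 3.295837/1.609438
= 2.047819


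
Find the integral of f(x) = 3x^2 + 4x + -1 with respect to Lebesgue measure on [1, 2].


The Lebesgue integral of a Riemann-integrable function agrees with the Riemann integral.
Antiderivative F(x) = (3/3)x^3 + (4/2)x^2 + -1x
F(2) = (3/3)*2^3 + (4/2)*2^2 + -1*2
     = (3/3)*8 + (4/2)*4 + -1*2
     = 8 + 8 + -2
     = 14
F(1) = 2
Integral = F(2) - F(1) = 14 - 2 = 12


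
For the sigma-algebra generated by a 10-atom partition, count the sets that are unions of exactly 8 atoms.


Each element of F is a union of some subset of the 10 atoms.
Elements that are unions of exactly 8 atoms correspond to 8-element subsets of the 10 atoms.
Count = C(10, 8) = 10! / (8! * 2!) = 45.


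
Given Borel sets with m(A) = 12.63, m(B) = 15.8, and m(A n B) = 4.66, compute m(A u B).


By inclusion-exclusion: m(A u B) = m(A) + m(B) - m(A n B)
= 12.63 + 15.8 - 4.66
= 23.77


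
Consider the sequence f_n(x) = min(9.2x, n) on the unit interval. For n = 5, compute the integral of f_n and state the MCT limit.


f(x) = 9.2x on [0,1]; f_n(x) = min(9.2x, n). At n = 5:
Step 1: f(x) reaches 5 at x = 5/9.2 = 0.543478
Step 2: integral(f_5) = integral(9.2x, 0, 0.543478) + integral(5, 0.543478, 1)
       = 9.2*0.543478^2/2 + 5*(1 - 0.543478)
       = 1.358696 + 2.282609
       = 3.641304
Step 3: As n -> infinity, f_n increases to f, so by MCT integral(f_n) -> integral(f) = 9.2/2 = 4.6.
Convergence: integral(f_5) = 3.641304 -> 4.6 as n -> infinity


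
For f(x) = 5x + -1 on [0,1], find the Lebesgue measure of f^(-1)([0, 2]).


f^(-1)([0, 2]) = {x : 0 <= 5x + -1 <= 2}
Solving: (0 - -1)/5 <= x <= (2 - -1)/5
= [0.2, 0.6]
Intersecting with [0,1]: [0.2, 0.6]
Measure = 0.6 - 0.2 = 0.4


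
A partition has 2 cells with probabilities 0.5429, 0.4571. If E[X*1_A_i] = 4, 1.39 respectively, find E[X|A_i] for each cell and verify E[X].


For each cell A_i: E[X|A_i] = E[X*1_A_i] / P(A_i)
Step 1: E[X|A_1] = 4 / 0.5429 = 7.367839
Step 2: E[X|A_2] = 1.39 / 0.4571 = 3.04091
Verification: E[X] = sum E[X*1_A_i] = 4 + 1.39 = 5.39


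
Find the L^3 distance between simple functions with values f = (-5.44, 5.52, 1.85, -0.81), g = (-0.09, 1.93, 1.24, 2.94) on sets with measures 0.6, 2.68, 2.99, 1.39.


Step 1: Compute differences f_i - g_i:
  -5.44 - -0.09 = -5.35
  5.52 - 1.93 = 3.59
  1.85 - 1.24 = 0.61
  -0.81 - 2.94 = -3.75
Step 2: Compute |diff|^3 * measure for each set:
  |-5.35|^3 * 0.6 = 153.130375 * 0.6 = 91.878225
  |3.59|^3 * 2.68 = 46.268279 * 2.68 = 123.998988
  |0.61|^3 * 2.99 = 0.226981 * 2.99 = 0.678673
  |-3.75|^3 * 1.39 = 52.734375 * 1.39 = 73.300781
Step 3: Sum = 289.856667
Step 4: ||f-g||_3 = (289.856667)^(1/3) = 6.618015


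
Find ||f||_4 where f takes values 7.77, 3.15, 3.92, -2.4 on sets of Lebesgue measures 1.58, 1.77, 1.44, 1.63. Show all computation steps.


Step 1: Compute |f_i|^4 for each value:
  |7.77|^4 = 3644.887054
  |3.15|^4 = 98.456006
  |3.92|^4 = 236.126249
  |-2.4|^4 = 33.1776
Step 2: Multiply by measures and sum:
  3644.887054 * 1.58 = 5758.921546
  98.456006 * 1.77 = 174.267131
  236.126249 * 1.44 = 340.021799
  33.1776 * 1.63 = 54.079488
Sum = 5758.921546 + 174.267131 + 340.021799 + 54.079488 = 6327.289964
Step 3: Take the p-th root:
||f||_4 = (6327.289964)^(1/4) = 8.918759


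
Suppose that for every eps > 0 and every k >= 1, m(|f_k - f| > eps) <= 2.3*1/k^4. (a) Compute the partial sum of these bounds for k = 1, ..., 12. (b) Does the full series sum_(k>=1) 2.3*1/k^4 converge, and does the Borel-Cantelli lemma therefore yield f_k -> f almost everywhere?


Step 1: List the terms 2.3*1/k^4 for k = 1 to 12:
  k=1: 2.3
  k=2: 0.14375
  k=3: 0.028395
  k=4: 0.008984
  k=5: 0.00368
  k=6: 0.001775
  k=7: 9.579342e-04
  k=8: 5.615234e-04
  k=9: 3.505563e-04
  k=10: 2.300000e-04
  k=11: 1.570931e-04
  k=12: 1.109182e-04
Step 2: Partial sum = 2.3 + 0.14375 + 0.028395 + 0.008984 + 0.00368 + 0.001775 + 9.579342e-04 + 5.615234e-04 + 3.505563e-04 + 2.300000e-04 + 1.570931e-04 + 1.109182e-04
     = 2.488952
Step 3: The full series sum_(k>=1) 2.3*1/k^4 converges (p-series with p = 4 > 1; a constant multiple of a convergent series converges).
Step 4: Fix eps > 0. Since sum_k m(|f_k - f| > eps) < infinity, the Borel-Cantelli lemma gives
        m(limsup_k {|f_k - f| > eps}) = 0, i.e. for a.e. x, |f_k(x) - f(x)| <= eps for all large k.
        Applying this with eps = 1/j for j = 1, 2, ... and intersecting the countably many full-measure sets,
        for a.e. x we get limsup_k |f_k(x) - f(x)| <= 1/j for every j, hence f_k -> f almost everywhere.
Conclusion: series converges; Borel-Cantelli yields f_k -> f a.e.


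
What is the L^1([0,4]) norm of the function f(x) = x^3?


Step 1: ||f||_1 = (integral_0^4 |x^3|^1 dx)^(1/1)
     = (integral_0^4 x^3 dx)^(1/1)
Step 2: integral_0^4 x^3 dx = [x^4/(4)] from 0 to 4 = 4^4/4
     = 256/4 = 64
Step 3: ||f||_1 = (64)^(1/1) = 64


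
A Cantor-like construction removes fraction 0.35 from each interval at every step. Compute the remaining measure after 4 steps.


Step 1: At each step, fraction remaining = 1 - 0.35 = 0.65
Step 2: After 4 steps, measure = (0.65)^4
Step 3: Computing the power step by step:
  After step 1: 0.65
  After step 2: 0.4225
  After step 3: 0.274625
  After step 4: 0.178506
Result = 0.178506


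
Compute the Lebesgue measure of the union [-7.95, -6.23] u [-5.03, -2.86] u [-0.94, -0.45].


For pairwise disjoint intervals, m(union) = sum of lengths.
= (-6.23 - -7.95) + (-2.86 - -5.03) + (-0.45 - -0.94)
= 1.72 + 2.17 + 0.49
= 4.38


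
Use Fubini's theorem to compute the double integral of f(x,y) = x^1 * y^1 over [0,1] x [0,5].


By Fubini's theorem, the double integral factors as a product of single integrals:
Step 1: integral_0^1 x^1 dx = [x^2/2] from 0 to 1
     = 1^2/2 = 0.5
Step 2: integral_0^5 y^1 dy = [y^2/2] from 0 to 5
     = 5^2/2 = 12.5
Step 3: Double integral = 0.5 * 12.5 = 6.25


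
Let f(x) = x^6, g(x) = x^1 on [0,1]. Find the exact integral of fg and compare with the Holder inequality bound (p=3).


Step 1: Exact integral of f*g = integral(x^7, 0, 1) = 1/8
     = 0.125
Step 2: Holder bound with p=3, q=1.5:
  ||f||_p = (integral x^18 dx)^(1/3) = (1/19)^(1/3) = 0.374756
  ||g||_q = (integral x^1.5 dx)^(1/1.5) = (1/2.5)^(1/1.5) = 0.542884
Step 3: Holder bound = ||f||_p * ||g||_q = 0.374756 * 0.542884 = 0.203449
Verification: 0.125 <= 0.203449 (Holder holds)


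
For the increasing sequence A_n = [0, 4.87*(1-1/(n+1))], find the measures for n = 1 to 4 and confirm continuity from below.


By continuity of measure from below: if A_n increases to A, then m(A_n) -> m(A).
Here A = [0, 4.87], so m(A) = 4.87
Step 1: a_1 = 4.87*(1 - 1/2) = 2.435, m(A_1) = 2.435
Step 2: a_2 = 4.87*(1 - 1/3) = 3.2467, m(A_2) = 3.2467
Step 3: a_3 = 4.87*(1 - 1/4) = 3.6525, m(A_3) = 3.6525
Step 4: a_4 = 4.87*(1 - 1/5) = 3.896, m(A_4) = 3.896
Limit: m(A_n) -> m([0,4.87]) = 4.87


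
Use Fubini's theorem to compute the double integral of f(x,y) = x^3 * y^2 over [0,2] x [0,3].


By Fubini's theorem, the double integral factors as a product of single integrals:
Step 1: integral_0^2 x^3 dx = [x^4/4] from 0 to 2
     = 2^4/4 = 4
Step 2: integral_0^3 y^2 dy = [y^3/3] from 0 to 3
     = 3^3/3 = 9
Step 3: Double integral = 4 * 9 = 36


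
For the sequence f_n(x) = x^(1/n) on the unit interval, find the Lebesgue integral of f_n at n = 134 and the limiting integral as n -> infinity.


At n = 134: f_134(x) = x^(1/134).
Step 1: integral(x^(1/134), 0, 1) = [x^(1/134+1) / (1/134+1)] from 0 to 1
     = 1 / (1/134 + 1) = 1 / ((134+1)/134) = 134/(134+1)
     = 134/135 = 0.992593
Step 2: As n -> infinity, f_n(x) = x^(1/n) -> 1 for x in (0,1], and f_n is increasing in n.
By MCT, lim_n integral(f_n) = integral(lim_n f_n) = integral(1, 0, 1) = 1.
Step 3: Verify convergence: 134/135 = 0.992593 -> 1


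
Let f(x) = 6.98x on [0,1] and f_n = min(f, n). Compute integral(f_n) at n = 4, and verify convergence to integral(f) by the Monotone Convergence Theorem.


f(x) = 6.98x on [0,1]; f_n(x) = min(6.98x, n). At n = 4:
Step 1: f(x) reaches 4 at x = 4/6.98 = 0.573066
Step 2: integral(f_4) = integral(6.98x, 0, 0.573066) + integral(4, 0.573066, 1)
       = 6.98*0.573066^2/2 + 4*(1 - 0.573066)
       = 1.146132 + 1.707736
       = 2.853868
Step 3: As n -> infinity, f_n increases to f, so by MCT integral(f_n) -> integral(f) = 6.98/2 = 3.49.
Convergence: integral(f_4) = 2.853868 -> 3.49 as n -> infinity


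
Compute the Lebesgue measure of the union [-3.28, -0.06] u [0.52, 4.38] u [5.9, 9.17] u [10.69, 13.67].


For pairwise disjoint intervals, m(union) = sum of lengths.
= (-0.06 - -3.28) + (4.38 - 0.52) + (9.17 - 5.9) + (13.67 - 10.69)
= 3.22 + 3.86 + 3.27 + 2.98
= 13.33


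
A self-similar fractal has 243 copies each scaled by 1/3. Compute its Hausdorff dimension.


For a self-similar set with N copies scaled by 1/r:
dim_H = log(N)/log(r) = log(243)/log(3)
= 5.493061/1.098612
= 5


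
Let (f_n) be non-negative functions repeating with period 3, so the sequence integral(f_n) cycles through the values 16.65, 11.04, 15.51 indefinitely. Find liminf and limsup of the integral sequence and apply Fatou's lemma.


The sequence (integral(f_n)) is periodic with period 3, repeating the values 16.65, 11.04, 15.51 indefinitely.
Step 1: For a periodic sequence, every tail (a_m, a_(m+1), ...) contains all 3 period values infinitely often.
Step 2: Hence inf of every tail = min of the period values = min(16.65, 11.04, 15.51) = 11.04.
        liminf_n integral(f_n) = sup over m of (inf of tail from m) = 11.04.
Step 3: Similarly sup of every tail = max of the period values = 16.65.
        limsup_n integral(f_n) = 16.65.
Step 4: Fatou's lemma: integral(liminf_n f_n) <= liminf_n integral(f_n) = 11.04.
        So the integral of the pointwise liminf is at most 11.04.


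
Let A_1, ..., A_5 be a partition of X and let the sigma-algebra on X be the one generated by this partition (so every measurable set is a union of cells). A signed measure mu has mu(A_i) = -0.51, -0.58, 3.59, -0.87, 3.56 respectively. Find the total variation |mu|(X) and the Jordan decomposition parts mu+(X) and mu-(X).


Step 1: Every measurable set is a union of atoms (the cells / points), so a Hahn decomposition is
  obtained by grouping atoms by sign: P = union of atoms with mu > 0, N = union of the remaining atoms.
  Atoms in P (indices): 3, 5;  atoms in N (indices): 1, 2, 4
  Positive values: 3.59, 3.56
  Negative values: -0.51, -0.58, -0.87
Step 2: mu+(X) = mu(P) = sum of positive atom values = 7.15
Step 3: mu-(X) = -mu(N) = sum of |negative atom values| = 1.96
Step 4: |mu|(X) = mu+(X) + mu-(X) = 7.15 + 1.96 = 9.11


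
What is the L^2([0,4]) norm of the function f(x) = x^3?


Step 1: ||f||_2 = (integral_0^4 |x^3|^2 dx)^(1/2)
     = (integral_0^4 x^6 dx)^(1/2)
Step 2: integral_0^4 x^6 dx = [x^7/(7)] from 0 to 4 = 4^7/7
     = 16384/7 = 2340.571429
Step 3: ||f||_2 = (2340.571429)^(1/2) = 48.379453


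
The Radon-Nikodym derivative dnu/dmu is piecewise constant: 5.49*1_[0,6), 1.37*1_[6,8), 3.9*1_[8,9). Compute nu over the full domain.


Integrate each piece of the Radon-Nikodym derivative:
Step 1: integral_0^6 5.49 dx = 5.49*(6-0) = 5.49*6 = 32.94
Step 2: integral_6^8 1.37 dx = 1.37*(8-6) = 1.37*2 = 2.74
Step 3: integral_8^9 3.9 dx = 3.9*(9-8) = 3.9*1 = 3.9
Total: 32.94 + 2.74 + 3.9 = 39.58


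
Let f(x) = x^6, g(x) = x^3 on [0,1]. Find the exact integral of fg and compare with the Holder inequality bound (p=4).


Step 1: Exact integral of f*g = integral(x^9, 0, 1) = 1/10
     = 0.1
Step 2: Holder bound with p=4, q=1.333333:
  ||f||_p = (integral x^24 dx)^(1/4) = (1/25)^(1/4) = 0.447214
  ||g||_q = (integral x^4 dx)^(1/1.333333) = (1/5)^(1/1.333333) = 0.29907
Step 3: Holder bound = ||f||_p * ||g||_q = 0.447214 * 0.29907 = 0.133748
Verification: 0.1 <= 0.133748 (Holder holds)


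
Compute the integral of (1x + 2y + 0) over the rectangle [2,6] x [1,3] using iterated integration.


By Fubini, integrate in x first, then y.
Step 1: Fix y, integrate over x in [2,6]:
  integral(1x + 2y + 0, x=2..6)
  = 1*(6^2 - 2^2)/2 + (2y + 0)*(6 - 2)
  = 16 + (2y + 0)*4
  = 16 + 8y + 0
  = 16 + 8y
Step 2: Integrate over y in [1,3]:
  integral(16 + 8y, y=1..3)
  = 16*2 + 8*(3^2 - 1^2)/2
  = 32 + 32
  = 64


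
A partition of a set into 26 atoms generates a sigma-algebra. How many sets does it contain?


Each element of the sigma-algebra is a union of some subset of the 26 atoms.
The number of such subsets is 2^26 = 67108864.


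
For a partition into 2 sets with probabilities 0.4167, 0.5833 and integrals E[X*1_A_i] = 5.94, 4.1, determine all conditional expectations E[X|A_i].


For each cell A_i: E[X|A_i] = E[X*1_A_i] / P(A_i)
Step 1: E[X|A_1] = 5.94 / 0.4167 = 14.25486
Step 2: E[X|A_2] = 4.1 / 0.5833 = 7.028973
Verification: E[X] = sum E[X*1_A_i] = 5.94 + 4.1 = 10.04


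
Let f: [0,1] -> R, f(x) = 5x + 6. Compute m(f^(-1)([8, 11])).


f^(-1)([8, 11]) = {x : 8 <= 5x + 6 <= 11}
Solving: (8 - 6)/5 <= x <= (11 - 6)/5
= [0.4, 1]
Intersecting with [0,1]: [0.4, 1]
Measure = 1 - 0.4 = 0.6


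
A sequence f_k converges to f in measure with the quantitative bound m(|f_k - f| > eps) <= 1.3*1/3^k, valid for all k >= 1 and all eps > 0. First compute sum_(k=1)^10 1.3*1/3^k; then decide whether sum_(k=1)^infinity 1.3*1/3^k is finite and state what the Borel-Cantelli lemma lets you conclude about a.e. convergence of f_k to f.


Step 1: List the terms 1.3*1/3^k for k = 1 to 10:
  k=1: 0.433333
  k=2: 0.144444
  k=3: 0.048148
  k=4: 0.016049
  k=5: 0.00535
  k=6: 0.001783
  k=7: 5.944216e-04
  k=8: 1.981405e-04
  k=9: 6.604684e-05
  k=10: 2.201561e-05
Step 2: Partial sum = 0.433333 + 0.144444 + 0.048148 + 0.016049 + 0.00535 + 0.001783 + 5.944216e-04 + 1.981405e-04 + 6.604684e-05 + 2.201561e-05
     = 0.649989
Step 3: The full series sum_(k>=1) 1.3*1/3^k converges (geometric series with ratio 1/3 < 1; a constant multiple of a convergent series converges).
Step 4: Fix eps > 0. Since sum_k m(|f_k - f| > eps) < infinity, the Borel-Cantelli lemma gives
        m(limsup_k {|f_k - f| > eps}) = 0, i.e. for a.e. x, |f_k(x) - f(x)| <= eps for all large k.
        Applying this with eps = 1/j for j = 1, 2, ... and intersecting the countably many full-measure sets,
        for a.e. x we get limsup_k |f_k(x) - f(x)| <= 1/j for every j, hence f_k -> f almost everywhere.
Conclusion: series converges; Borel-Cantelli yields f_k -> f a.e.


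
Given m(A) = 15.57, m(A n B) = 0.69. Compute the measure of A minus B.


m(A \ B) = m(A) - m(A n B)
= 15.57 - 0.69
= 14.88


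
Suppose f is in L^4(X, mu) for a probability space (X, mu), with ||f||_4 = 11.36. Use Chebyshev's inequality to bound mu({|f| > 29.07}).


Chebyshev/Markov inequality: mu(|f| > eps) <= (||f||_p / eps)^p
Step 1: ||f||_4 / eps = 11.36 / 29.07 = 0.390781
Step 2: Raise to power p = 4:
  (0.390781)^4 = 0.02332
Step 3: Therefore mu(|f| > 29.07) <= 0.02332


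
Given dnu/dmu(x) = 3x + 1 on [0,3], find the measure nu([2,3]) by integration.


nu(A) = integral_A (dnu/dmu) dmu = integral_2^3 (3x + 1) dx
Step 1: Antiderivative F(x) = (3/2)x^2 + 1x
Step 2: F(3) = (3/2)*3^2 + 1*3 = 13.5 + 3 = 16.5
Step 3: F(2) = (3/2)*2^2 + 1*2 = 6 + 2 = 8
Step 4: nu([2,3]) = F(3) - F(2) = 16.5 - 8 = 8.5


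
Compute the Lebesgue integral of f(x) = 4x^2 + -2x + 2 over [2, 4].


The Lebesgue integral of a Riemann-integrable function agrees with the Riemann integral.
Antiderivative F(x) = (4/3)x^3 + (-2/2)x^2 + 2x
F(4) = (4/3)*4^3 + (-2/2)*4^2 + 2*4
     = (4/3)*64 + (-2/2)*16 + 2*4
     = 85.333333 + -16 + 8
     = 77.333333
F(2) = 10.666667
Integral = F(4) - F(2) = 77.333333 - 10.666667 = 66.666667


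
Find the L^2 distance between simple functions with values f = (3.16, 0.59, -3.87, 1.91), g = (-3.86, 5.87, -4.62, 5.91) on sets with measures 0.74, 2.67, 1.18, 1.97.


Step 1: Compute differences f_i - g_i:
  3.16 - -3.86 = 7.02
  0.59 - 5.87 = -5.28
  -3.87 - -4.62 = 0.75
  1.91 - 5.91 = -4
Step 2: Compute |diff|^2 * measure for each set:
  |7.02|^2 * 0.74 = 49.2804 * 0.74 = 36.467496
  |-5.28|^2 * 2.67 = 27.8784 * 2.67 = 74.435328
  |0.75|^2 * 1.18 = 0.5625 * 1.18 = 0.66375
  |-4|^2 * 1.97 = 16 * 1.97 = 31.52
Step 3: Sum = 143.086574
Step 4: ||f-g||_2 = (143.086574)^(1/2) = 11.96188


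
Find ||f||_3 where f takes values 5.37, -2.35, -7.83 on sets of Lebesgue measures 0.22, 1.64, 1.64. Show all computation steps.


Step 1: Compute |f_i|^3 for each value:
  |5.37|^3 = 154.854153
  |-2.35|^3 = 12.977875
  |-7.83|^3 = 480.048687
Step 2: Multiply by measures and sum:
  154.854153 * 0.22 = 34.067914
  12.977875 * 1.64 = 21.283715
  480.048687 * 1.64 = 787.279847
Sum = 34.067914 + 21.283715 + 787.279847 = 842.631475
Step 3: Take the p-th root:
||f||_3 = (842.631475)^(1/3) = 9.44523


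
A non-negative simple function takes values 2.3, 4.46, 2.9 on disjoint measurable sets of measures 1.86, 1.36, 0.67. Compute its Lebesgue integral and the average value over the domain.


Step 1: Integral = sum(value_i * measure_i)
= 2.3*1.86 + 4.46*1.36 + 2.9*0.67
= 4.278 + 6.0656 + 1.943
= 12.2866
Step 2: Total measure of domain = 1.86 + 1.36 + 0.67 = 3.89
Step 3: Average value = 12.2866 / 3.89 = 3.158509


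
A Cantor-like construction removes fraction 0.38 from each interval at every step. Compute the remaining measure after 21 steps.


Step 1: At each step, fraction remaining = 1 - 0.38 = 0.62
Step 2: After 21 steps, measure = (0.62)^21
Result = 4.367425e-05


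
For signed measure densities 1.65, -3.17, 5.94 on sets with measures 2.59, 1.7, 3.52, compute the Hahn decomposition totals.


Step 1: Compute signed measure on each set:
  Set 1: 1.65 * 2.59 = 4.2735
  Set 2: -3.17 * 1.7 = -5.389
  Set 3: 5.94 * 3.52 = 20.9088
Step 2: Total signed measure = (4.2735) + (-5.389) + (20.9088)
     = 19.7933
Step 3: Positive part mu+(X) = sum of positive contributions = 25.1823
Step 4: Negative part mu-(X) = |sum of negative contributions| = 5.389


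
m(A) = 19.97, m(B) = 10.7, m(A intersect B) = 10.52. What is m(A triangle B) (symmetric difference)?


m(A Delta B) = m(A) + m(B) - 2*m(A n B)
= 19.97 + 10.7 - 2*10.52
= 19.97 + 10.7 - 21.04
= 9.63


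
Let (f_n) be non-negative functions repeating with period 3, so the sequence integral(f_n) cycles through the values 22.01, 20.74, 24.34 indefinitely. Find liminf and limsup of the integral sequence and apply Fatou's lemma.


The sequence (integral(f_n)) is periodic with period 3, repeating the values 22.01, 20.74, 24.34 indefinitely.
Step 1: For a periodic sequence, every tail (a_m, a_(m+1), ...) contains all 3 period values infinitely often.
Step 2: Hence inf of every tail = min of the period values = min(22.01, 20.74, 24.34) = 20.74.
        liminf_n integral(f_n) = sup over m of (inf of tail from m) = 20.74.
Step 3: Similarly sup of every tail = max of the period values = 24.34.
        limsup_n integral(f_n) = 24.34.
Step 4: Fatou's lemma: integral(liminf_n f_n) <= liminf_n integral(f_n) = 20.74.
        So the integral of the pointwise liminf is at most 20.74.


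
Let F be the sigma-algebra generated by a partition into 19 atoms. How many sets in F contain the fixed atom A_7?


Each element of F is a union of some subset S of the 19 atoms.
The element contains A_7 iff A_7 is in S.
So we count subsets S of {A_1,...,A_19} with A_7 in S: choose freely among the other 18 atoms.
Count = 2^(19-1) = 2^18 = 262144.


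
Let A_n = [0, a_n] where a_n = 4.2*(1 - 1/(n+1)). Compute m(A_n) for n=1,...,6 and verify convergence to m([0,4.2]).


By continuity of measure from below: if A_n increases to A, then m(A_n) -> m(A).
Here A = [0, 4.2], so m(A) = 4.2
Step 1: a_1 = 4.2*(1 - 1/2) = 2.1, m(A_1) = 2.1
Step 2: a_2 = 4.2*(1 - 1/3) = 2.8, m(A_2) = 2.8
Step 3: a_3 = 4.2*(1 - 1/4) = 3.15, m(A_3) = 3.15
Step 4: a_4 = 4.2*(1 - 1/5) = 3.36, m(A_4) = 3.36
Step 5: a_5 = 4.2*(1 - 1/6) = 3.5, m(A_5) = 3.5
Step 6: a_6 = 4.2*(1 - 1/7) = 3.6, m(A_6) = 3.6
Limit: m(A_n) -> m([0,4.2]) = 4.2


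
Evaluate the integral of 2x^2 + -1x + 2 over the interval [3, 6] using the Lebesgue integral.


The Lebesgue integral of a Riemann-integrable function agrees with the Riemann integral.
Antiderivative F(x) = (2/3)x^3 + (-1/2)x^2 + 2x
F(6) = (2/3)*6^3 + (-1/2)*6^2 + 2*6
     = (2/3)*216 + (-1/2)*36 + 2*6
     = 144 + -18 + 12
     = 138
F(3) = 19.5
Integral = F(6) - F(3) = 138 - 19.5 = 118.5


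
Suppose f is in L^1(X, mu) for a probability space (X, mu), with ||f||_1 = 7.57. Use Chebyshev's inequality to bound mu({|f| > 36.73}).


Chebyshev/Markov inequality: mu(|f| > eps) <= (||f||_p / eps)^p
Step 1: ||f||_1 / eps = 7.57 / 36.73 = 0.206099
Step 2: Raise to power p = 1:
  (0.206099)^1 = 0.206099
Step 3: Therefore mu(|f| > 36.73) <= 0.206099


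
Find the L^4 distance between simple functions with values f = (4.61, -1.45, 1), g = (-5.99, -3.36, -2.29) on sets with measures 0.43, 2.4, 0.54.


Step 1: Compute differences f_i - g_i:
  4.61 - -5.99 = 10.6
  -1.45 - -3.36 = 1.91
  1 - -2.29 = 3.29
Step 2: Compute |diff|^4 * measure for each set:
  |10.6|^4 * 0.43 = 12624.7696 * 0.43 = 5428.650928
  |1.91|^4 * 2.4 = 13.308634 * 2.4 = 31.940721
  |3.29|^4 * 0.54 = 117.161141 * 0.54 = 63.267016
Step 3: Sum = 5523.858665
Step 4: ||f-g||_4 = (5523.858665)^(1/4) = 8.621059


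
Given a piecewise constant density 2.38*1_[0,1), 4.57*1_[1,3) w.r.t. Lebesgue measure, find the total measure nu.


Integrate each piece of the Radon-Nikodym derivative:
Step 1: integral_0^1 2.38 dx = 2.38*(1-0) = 2.38*1 = 2.38
Step 2: integral_1^3 4.57 dx = 4.57*(3-1) = 4.57*2 = 9.14
Total: 2.38 + 9.14 = 11.52


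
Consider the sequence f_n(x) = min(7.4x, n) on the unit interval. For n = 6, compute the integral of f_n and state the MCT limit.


f(x) = 7.4x on [0,1]; f_n(x) = min(7.4x, n). At n = 6:
Step 1: f(x) reaches 6 at x = 6/7.4 = 0.810811
Step 2: integral(f_6) = integral(7.4x, 0, 0.810811) + integral(6, 0.810811, 1)
       = 7.4*0.810811^2/2 + 6*(1 - 0.810811)
       = 2.432432 + 1.135135
       = 3.567568
Step 3: As n -> infinity, f_n increases to f, so by MCT integral(f_n) -> integral(f) = 7.4/2 = 3.7.
Convergence: integral(f_6) = 3.567568 -> 3.7 as n -> infinity


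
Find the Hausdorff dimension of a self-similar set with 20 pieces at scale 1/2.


For a self-similar set with N copies scaled by 1/r:
dim_H = log(N)/log(r) = log(20)/log(2)
= 2.995732/0.693147
= 4.321928


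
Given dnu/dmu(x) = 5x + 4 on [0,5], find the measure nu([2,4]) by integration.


nu(A) = integral_A (dnu/dmu) dmu = integral_2^4 (5x + 4) dx
Step 1: Antiderivative F(x) = (5/2)x^2 + 4x
Step 2: F(4) = (5/2)*4^2 + 4*4 = 40 + 16 = 56
Step 3: F(2) = (5/2)*2^2 + 4*2 = 10 + 8 = 18
Step 4: nu([2,4]) = F(4) - F(2) = 56 - 18 = 38


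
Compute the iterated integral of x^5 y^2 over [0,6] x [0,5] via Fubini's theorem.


By Fubini's theorem, the double integral factors as a product of single integrals:
Step 1: integral_0^6 x^5 dx = [x^6/6] from 0 to 6
     = 6^6/6 = 7776
Step 2: integral_0^5 y^2 dy = [y^3/3] from 0 to 5
     = 5^3/3 = 41.666667
Step 3: Double integral = 7776 * 41.666667 = 324000


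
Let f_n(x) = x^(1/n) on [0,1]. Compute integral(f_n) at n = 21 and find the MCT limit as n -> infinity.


At n = 21: f_21(x) = x^(1/21).
Step 1: integral(x^(1/21), 0, 1) = [x^(1/21+1) / (1/21+1)] from 0 to 1
     = 1 / (1/21 + 1) = 1 / ((21+1)/21) = 21/(21+1)
     = 21/22 = 0.954545
Step 2: As n -> infinity, f_n(x) = x^(1/n) -> 1 for x in (0,1], and f_n is increasing in n.
By MCT, lim_n integral(f_n) = integral(lim_n f_n) = integral(1, 0, 1) = 1.
Step 3: Verify convergence: 21/22 = 0.954545 -> 1


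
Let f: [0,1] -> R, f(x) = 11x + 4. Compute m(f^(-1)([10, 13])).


f^(-1)([10, 13]) = {x : 10 <= 11x + 4 <= 13}
Solving: (10 - 4)/11 <= x <= (13 - 4)/11
= [0.545455, 0.818182]
Intersecting with [0,1]: [0.545455, 0.818182]
Measure = 0.818182 - 0.545455 = 0.272727


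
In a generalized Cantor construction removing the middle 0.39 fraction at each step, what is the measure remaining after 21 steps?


Step 1: At each step, fraction remaining = 1 - 0.39 = 0.61
Step 2: After 21 steps, measure = (0.61)^21
Result = 3.104034e-05


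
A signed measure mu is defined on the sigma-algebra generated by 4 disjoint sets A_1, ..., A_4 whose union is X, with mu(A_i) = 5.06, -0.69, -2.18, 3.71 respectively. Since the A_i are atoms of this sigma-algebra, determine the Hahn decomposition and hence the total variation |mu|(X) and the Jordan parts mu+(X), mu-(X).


Step 1: Every measurable set is a union of atoms (the cells / points), so a Hahn decomposition is
  obtained by grouping atoms by sign: P = union of atoms with mu > 0, N = union of the remaining atoms.
  Atoms in P (indices): 1, 4;  atoms in N (indices): 2, 3
  Positive values: 5.06, 3.71
  Negative values: -0.69, -2.18
Step 2: mu+(X) = mu(P) = sum of positive atom values = 8.77
Step 3: mu-(X) = -mu(N) = sum of |negative atom values| = 2.87
Step 4: |mu|(X) = mu+(X) + mu-(X) = 8.77 + 2.87 = 11.64


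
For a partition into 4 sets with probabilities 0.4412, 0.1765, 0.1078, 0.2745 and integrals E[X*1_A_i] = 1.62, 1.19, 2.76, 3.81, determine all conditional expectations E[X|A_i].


For each cell A_i: E[X|A_i] = E[X*1_A_i] / P(A_i)
Step 1: E[X|A_1] = 1.62 / 0.4412 = 3.671804
Step 2: E[X|A_2] = 1.19 / 0.1765 = 6.74221
Step 3: E[X|A_3] = 2.76 / 0.1078 = 25.602968
Step 4: E[X|A_4] = 3.81 / 0.2745 = 13.879781
Verification: E[X] = sum E[X*1_A_i] = 1.62 + 1.19 + 2.76 + 3.81 = 9.38


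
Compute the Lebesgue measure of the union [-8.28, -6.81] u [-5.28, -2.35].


For pairwise disjoint intervals, m(union) = sum of lengths.
= (-6.81 - -8.28) + (-2.35 - -5.28)
= 1.47 + 2.93
= 4.4


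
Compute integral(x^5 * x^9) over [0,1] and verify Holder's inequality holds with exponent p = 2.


Step 1: Exact integral of f*g = integral(x^14, 0, 1) = 1/15
     = 0.066667
Step 2: Holder bound with p=2, q=2:
  ||f||_p = (integral x^10 dx)^(1/2) = (1/11)^(1/2) = 0.301511
  ||g||_q = (integral x^18 dx)^(1/2) = (1/19)^(1/2) = 0.229416
Step 3: Holder bound = ||f||_p * ||g||_q = 0.301511 * 0.229416 = 0.069171
Verification: 0.066667 <= 0.069171 (Holder holds)


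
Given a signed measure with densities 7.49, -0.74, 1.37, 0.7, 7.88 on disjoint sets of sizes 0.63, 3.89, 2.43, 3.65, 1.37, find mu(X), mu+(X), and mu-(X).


Step 1: Compute signed measure on each set:
  Set 1: 7.49 * 0.63 = 4.7187
  Set 2: -0.74 * 3.89 = -2.8786
  Set 3: 1.37 * 2.43 = 3.3291
  Set 4: 0.7 * 3.65 = 2.555
  Set 5: 7.88 * 1.37 = 10.7956
Step 2: Total signed measure = (4.7187) + (-2.8786) + (3.3291) + (2.555) + (10.7956)
     = 18.5198
Step 3: Positive part mu+(X) = sum of positive contributions = 21.3984
Step 4: Negative part mu-(X) = |sum of negative contributions| = 2.8786


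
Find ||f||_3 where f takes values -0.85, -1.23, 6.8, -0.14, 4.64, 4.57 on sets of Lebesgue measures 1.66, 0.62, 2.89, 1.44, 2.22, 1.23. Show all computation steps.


Step 1: Compute |f_i|^3 for each value:
  |-0.85|^3 = 0.614125
  |-1.23|^3 = 1.860867
  |6.8|^3 = 314.432
  |-0.14|^3 = 0.002744
  |4.64|^3 = 99.897344
  |4.57|^3 = 95.443993
Step 2: Multiply by measures and sum:
  0.614125 * 1.66 = 1.019447
  1.860867 * 0.62 = 1.153738
  314.432 * 2.89 = 908.70848
  0.002744 * 1.44 = 0.003951
  99.897344 * 2.22 = 221.772104
  95.443993 * 1.23 = 117.396111
Sum = 1.019447 + 1.153738 + 908.70848 + 0.003951 + 221.772104 + 117.396111 = 1250.053831
Step 3: Take the p-th root:
||f||_3 = (1250.053831)^(1/3) = 10.772328


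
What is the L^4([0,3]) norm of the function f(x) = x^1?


Step 1: ||f||_4 = (integral_0^3 |x^1|^4 dx)^(1/4)
     = (integral_0^3 x^4 dx)^(1/4)
Step 2: integral_0^3 x^4 dx = [x^5/(5)] from 0 to 3 = 3^5/5
     = 243/5 = 48.6
Step 3: ||f||_4 = (48.6)^(1/4) = 2.640335
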